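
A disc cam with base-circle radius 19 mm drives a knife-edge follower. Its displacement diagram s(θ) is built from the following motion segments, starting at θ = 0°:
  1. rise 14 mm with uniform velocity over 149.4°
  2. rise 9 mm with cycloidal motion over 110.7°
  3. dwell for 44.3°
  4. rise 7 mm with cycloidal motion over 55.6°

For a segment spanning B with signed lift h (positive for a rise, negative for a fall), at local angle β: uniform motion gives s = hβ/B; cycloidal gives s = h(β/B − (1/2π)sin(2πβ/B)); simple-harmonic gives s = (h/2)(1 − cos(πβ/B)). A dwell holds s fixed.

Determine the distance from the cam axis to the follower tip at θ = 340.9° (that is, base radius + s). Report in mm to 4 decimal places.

seg 1 [0°–149.4°] uniform, h=14: full span → s += 14 → s = 14.0000
seg 2 [149.4°–260.1°] cycloidal, h=9: full span → s += 9 → s = 23.0000
seg 3 [260.1°–304.4°] dwell: s stays 23.0000
seg 4 [304.4°–360°] cycloidal, h=7: θ=340.9° here. β=36.5, B=55.6. 7·(0.6565 − sin(2π·0.6565)/(2π)) = 5.5225 → s = 28.5225
radial distance = base radius + s = 19 + 28.5225 = 47.5225

47.5225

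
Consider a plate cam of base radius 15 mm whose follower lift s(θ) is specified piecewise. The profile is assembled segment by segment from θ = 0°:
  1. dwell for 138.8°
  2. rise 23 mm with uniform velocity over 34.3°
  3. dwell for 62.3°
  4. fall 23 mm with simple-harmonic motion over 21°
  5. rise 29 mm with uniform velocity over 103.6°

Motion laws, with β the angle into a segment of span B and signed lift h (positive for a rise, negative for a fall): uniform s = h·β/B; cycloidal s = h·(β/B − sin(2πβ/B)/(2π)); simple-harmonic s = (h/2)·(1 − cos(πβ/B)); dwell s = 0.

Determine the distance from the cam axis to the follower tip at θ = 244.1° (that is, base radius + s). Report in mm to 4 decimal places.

seg 1 [0°–138.8°] dwell: s stays 0.0000
seg 2 [138.8°–173.1°] uniform, h=23: full span → s += 23 → s = 23.0000
seg 3 [173.1°–235.4°] dwell: s stays 23.0000
seg 4 [235.4°–256.4°] simple-harmonic, h=-23: θ=244.1° here. β=8.7, B=21. -23/2·(1 − cos(π·0.4143)) = -8.4406 → s = 14.5594
radial distance = base radius + s = 15 + 14.5594 = 29.5594

29.5594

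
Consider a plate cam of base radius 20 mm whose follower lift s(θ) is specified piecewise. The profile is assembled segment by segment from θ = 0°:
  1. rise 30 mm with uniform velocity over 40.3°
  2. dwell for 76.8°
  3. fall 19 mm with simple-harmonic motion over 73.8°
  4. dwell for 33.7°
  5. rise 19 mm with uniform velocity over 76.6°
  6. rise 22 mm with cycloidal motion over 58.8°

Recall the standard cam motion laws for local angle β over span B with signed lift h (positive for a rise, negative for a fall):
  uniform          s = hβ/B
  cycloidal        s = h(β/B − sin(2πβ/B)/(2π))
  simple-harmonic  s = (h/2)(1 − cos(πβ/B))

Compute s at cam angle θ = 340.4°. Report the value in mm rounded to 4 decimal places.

seg 1 [0°–40.3°] uniform, h=30: full span → s += 30 → s = 30.0000
seg 2 [40.3°–117.1°] dwell: s stays 30.0000
seg 3 [117.1°–190.9°] simple-harmonic, h=-19: full span → s += -19 → s = 11.0000
seg 4 [190.9°–224.6°] dwell: s stays 11.0000
seg 5 [224.6°–301.2°] uniform, h=19: full span → s += 19 → s = 30.0000
seg 6 [301.2°–360°] cycloidal, h=22: θ=340.4° here. β=39.2, B=58.8. 22·(0.6667 − sin(2π·0.6667)/(2π)) = 17.6990 → s = 47.6990

47.6990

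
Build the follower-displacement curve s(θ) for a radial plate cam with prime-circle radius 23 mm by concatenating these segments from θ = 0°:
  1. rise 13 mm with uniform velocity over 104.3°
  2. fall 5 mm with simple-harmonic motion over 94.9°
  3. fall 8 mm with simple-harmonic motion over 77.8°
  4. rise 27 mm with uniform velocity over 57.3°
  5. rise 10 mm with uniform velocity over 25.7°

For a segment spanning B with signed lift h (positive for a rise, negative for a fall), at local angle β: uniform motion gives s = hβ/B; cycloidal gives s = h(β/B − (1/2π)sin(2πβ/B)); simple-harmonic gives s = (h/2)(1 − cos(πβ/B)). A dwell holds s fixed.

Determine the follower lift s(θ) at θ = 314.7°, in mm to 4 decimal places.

seg 1 [0°–104.3°] uniform, h=13: full span → s += 13 → s = 13.0000
seg 2 [104.3°–199.2°] simple-harmonic, h=-5: full span → s += -5 → s = 8.0000
seg 3 [199.2°–277°] simple-harmonic, h=-8: full span → s += -8 → s = 0.0000
seg 4 [277°–334.3°] uniform, h=27: θ=314.7° here. β=37.7, B=57.3. 27·37.7/57.3 = 17.7644 → s = 17.7644

17.7644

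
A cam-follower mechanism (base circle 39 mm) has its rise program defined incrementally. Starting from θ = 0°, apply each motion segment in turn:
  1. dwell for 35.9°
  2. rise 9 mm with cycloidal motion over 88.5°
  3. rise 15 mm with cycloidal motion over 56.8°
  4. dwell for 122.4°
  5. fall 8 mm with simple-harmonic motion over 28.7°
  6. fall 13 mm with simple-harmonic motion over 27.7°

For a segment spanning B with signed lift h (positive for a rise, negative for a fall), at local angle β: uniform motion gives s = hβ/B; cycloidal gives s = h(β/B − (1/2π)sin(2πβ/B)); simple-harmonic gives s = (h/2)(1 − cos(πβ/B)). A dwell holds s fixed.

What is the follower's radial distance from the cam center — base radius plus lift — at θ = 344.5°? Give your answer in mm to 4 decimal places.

seg 1 [0°–35.9°] dwell: s stays 0.0000
seg 2 [35.9°–124.4°] cycloidal, h=9: full span → s += 9 → s = 9.0000
seg 3 [124.4°–181.2°] cycloidal, h=15: full span → s += 15 → s = 24.0000
seg 4 [181.2°–303.6°] dwell: s stays 24.0000
seg 5 [303.6°–332.3°] simple-harmonic, h=-8: full span → s += -8 → s = 16.0000
seg 6 [332.3°–360°] simple-harmonic, h=-13: θ=344.5° here. β=12.2, B=27.7. -13/2·(1 − cos(π·0.4404)) = -5.2907 → s = 10.7093
radial distance = base radius + s = 39 + 10.7093 = 49.7093

49.7093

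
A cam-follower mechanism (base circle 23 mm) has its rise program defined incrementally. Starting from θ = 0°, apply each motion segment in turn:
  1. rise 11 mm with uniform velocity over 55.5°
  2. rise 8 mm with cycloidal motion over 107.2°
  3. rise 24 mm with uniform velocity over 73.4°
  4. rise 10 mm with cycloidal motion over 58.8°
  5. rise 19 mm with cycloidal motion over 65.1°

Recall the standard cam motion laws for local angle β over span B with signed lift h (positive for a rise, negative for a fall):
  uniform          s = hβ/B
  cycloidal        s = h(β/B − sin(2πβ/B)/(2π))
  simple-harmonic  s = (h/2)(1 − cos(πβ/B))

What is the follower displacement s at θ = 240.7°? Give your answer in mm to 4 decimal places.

seg 1 [0°–55.5°] uniform, h=11: full span → s += 11 → s = 11.0000
seg 2 [55.5°–162.7°] cycloidal, h=8: full span → s += 8 → s = 19.0000
seg 3 [162.7°–236.1°] uniform, h=24: full span → s += 24 → s = 43.0000
seg 4 [236.1°–294.9°] cycloidal, h=10: θ=240.7° here. β=4.6, B=58.8. 10·(0.0782 − sin(2π·0.0782)/(2π)) = 0.0311 → s = 43.0311

43.0311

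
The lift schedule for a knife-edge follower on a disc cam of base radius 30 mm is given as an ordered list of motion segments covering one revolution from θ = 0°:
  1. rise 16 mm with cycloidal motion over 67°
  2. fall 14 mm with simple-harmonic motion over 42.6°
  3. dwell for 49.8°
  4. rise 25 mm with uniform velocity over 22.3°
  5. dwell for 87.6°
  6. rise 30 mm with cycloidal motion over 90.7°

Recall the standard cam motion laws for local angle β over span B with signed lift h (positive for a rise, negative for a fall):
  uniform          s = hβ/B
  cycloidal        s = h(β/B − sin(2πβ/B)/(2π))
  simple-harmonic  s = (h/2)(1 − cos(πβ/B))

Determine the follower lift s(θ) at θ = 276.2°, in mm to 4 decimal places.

seg 1 [0°–67°] cycloidal, h=16: full span → s += 16 → s = 16.0000
seg 2 [67°–109.6°] simple-harmonic, h=-14: full span → s += -14 → s = 2.0000
seg 3 [109.6°–159.4°] dwell: s stays 2.0000
seg 4 [159.4°–181.7°] uniform, h=25: full span → s += 25 → s = 27.0000
seg 5 [181.7°–269.3°] dwell: s stays 27.0000
seg 6 [269.3°–360°] cycloidal, h=30: θ=276.2° here. β=6.9, B=90.7. 30·(0.0761 − sin(2π·0.0761)/(2π)) = 0.0859 → s = 27.0859

27.0859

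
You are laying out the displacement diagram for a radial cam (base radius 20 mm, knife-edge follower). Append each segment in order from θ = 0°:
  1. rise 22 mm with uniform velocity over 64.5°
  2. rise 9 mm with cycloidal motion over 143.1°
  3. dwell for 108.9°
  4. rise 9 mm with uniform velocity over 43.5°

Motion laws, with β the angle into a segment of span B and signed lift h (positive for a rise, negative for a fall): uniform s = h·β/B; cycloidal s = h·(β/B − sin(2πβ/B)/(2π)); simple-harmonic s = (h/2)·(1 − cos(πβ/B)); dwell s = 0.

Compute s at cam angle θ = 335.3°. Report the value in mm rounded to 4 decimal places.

seg 1 [0°–64.5°] uniform, h=22: full span → s += 22 → s = 22.0000
seg 2 [64.5°–207.6°] cycloidal, h=9: full span → s += 9 → s = 31.0000
seg 3 [207.6°–316.5°] dwell: s stays 31.0000
seg 4 [316.5°–360°] uniform, h=9: θ=335.3° here. β=18.8, B=43.5. 9·18.8/43.5 = 3.8897 → s = 34.8897

34.8897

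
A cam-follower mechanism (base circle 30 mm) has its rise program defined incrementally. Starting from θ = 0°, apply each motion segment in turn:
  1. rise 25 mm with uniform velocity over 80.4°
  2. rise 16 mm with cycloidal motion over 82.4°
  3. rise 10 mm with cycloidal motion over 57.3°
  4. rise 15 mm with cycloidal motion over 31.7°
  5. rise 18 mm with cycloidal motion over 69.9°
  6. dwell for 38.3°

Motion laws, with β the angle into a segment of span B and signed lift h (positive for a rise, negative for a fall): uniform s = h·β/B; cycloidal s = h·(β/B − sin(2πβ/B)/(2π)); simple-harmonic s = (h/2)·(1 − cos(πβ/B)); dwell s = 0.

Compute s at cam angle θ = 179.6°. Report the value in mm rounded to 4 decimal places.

seg 1 [0°–80.4°] uniform, h=25: full span → s += 25 → s = 25.0000
seg 2 [80.4°–162.8°] cycloidal, h=16: full span → s += 16 → s = 41.0000
seg 3 [162.8°–220.1°] cycloidal, h=10: θ=179.6° here. β=16.8, B=57.3. 10·(0.2932 − sin(2π·0.2932)/(2π)) = 1.3986 → s = 42.3986

42.3986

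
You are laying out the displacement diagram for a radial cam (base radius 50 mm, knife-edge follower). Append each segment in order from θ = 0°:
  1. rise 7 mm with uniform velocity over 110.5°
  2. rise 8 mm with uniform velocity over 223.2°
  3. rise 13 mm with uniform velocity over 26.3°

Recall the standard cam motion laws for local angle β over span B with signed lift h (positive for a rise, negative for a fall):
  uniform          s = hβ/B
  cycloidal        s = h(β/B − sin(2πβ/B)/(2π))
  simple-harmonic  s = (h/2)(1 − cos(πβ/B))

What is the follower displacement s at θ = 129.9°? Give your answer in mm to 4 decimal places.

seg 1 [0°–110.5°] uniform, h=7: full span → s += 7 → s = 7.0000
seg 2 [110.5°–333.7°] uniform, h=8: θ=129.9° here. β=19.4, B=223.2. 8·19.4/223.2 = 0.6953 → s = 7.6953

7.6953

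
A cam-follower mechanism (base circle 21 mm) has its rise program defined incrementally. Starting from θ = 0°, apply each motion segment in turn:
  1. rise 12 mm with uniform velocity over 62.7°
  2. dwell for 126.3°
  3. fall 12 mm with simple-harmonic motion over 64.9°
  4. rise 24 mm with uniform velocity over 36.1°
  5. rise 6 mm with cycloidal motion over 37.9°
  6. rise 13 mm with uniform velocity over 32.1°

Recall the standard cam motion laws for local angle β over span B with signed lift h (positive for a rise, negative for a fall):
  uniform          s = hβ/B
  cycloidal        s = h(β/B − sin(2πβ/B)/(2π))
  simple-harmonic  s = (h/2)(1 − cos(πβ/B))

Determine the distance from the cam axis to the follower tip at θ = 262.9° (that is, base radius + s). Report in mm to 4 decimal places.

seg 1 [0°–62.7°] uniform, h=12: full span → s += 12 → s = 12.0000
seg 2 [62.7°–189°] dwell: s stays 12.0000
seg 3 [189°–253.9°] simple-harmonic, h=-12: full span → s += -12 → s = 0.0000
seg 4 [253.9°–290°] uniform, h=24: θ=262.9° here. β=9, B=36.1. 24·9/36.1 = 5.9834 → s = 5.9834
radial distance = base radius + s = 21 + 5.9834 = 26.9834

26.9834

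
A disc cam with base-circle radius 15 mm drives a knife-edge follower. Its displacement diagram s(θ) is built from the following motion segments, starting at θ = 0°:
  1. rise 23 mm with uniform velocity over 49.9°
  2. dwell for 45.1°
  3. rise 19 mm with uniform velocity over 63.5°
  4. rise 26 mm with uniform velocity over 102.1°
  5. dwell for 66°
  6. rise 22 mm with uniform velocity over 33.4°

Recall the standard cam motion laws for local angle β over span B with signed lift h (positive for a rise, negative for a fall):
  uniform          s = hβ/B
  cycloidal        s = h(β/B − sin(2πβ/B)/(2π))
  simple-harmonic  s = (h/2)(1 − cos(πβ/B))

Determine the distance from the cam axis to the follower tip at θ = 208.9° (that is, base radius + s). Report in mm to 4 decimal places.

seg 1 [0°–49.9°] uniform, h=23: full span → s += 23 → s = 23.0000
seg 2 [49.9°–95°] dwell: s stays 23.0000
seg 3 [95°–158.5°] uniform, h=19: full span → s += 19 → s = 42.0000
seg 4 [158.5°–260.6°] uniform, h=26: θ=208.9° here. β=50.4, B=102.1. 26·50.4/102.1 = 12.8345 → s = 54.8345
radial distance = base radius + s = 15 + 54.8345 = 69.8345

69.8345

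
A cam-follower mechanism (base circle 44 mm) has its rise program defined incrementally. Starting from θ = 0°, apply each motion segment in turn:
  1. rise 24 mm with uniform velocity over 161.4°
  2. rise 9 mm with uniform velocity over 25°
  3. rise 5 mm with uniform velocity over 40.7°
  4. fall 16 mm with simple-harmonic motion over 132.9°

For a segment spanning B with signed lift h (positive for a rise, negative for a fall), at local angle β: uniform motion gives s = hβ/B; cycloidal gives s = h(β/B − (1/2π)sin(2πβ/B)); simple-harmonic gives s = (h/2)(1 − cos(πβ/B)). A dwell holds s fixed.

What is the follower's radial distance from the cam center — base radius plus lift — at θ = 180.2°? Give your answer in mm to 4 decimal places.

seg 1 [0°–161.4°] uniform, h=24: full span → s += 24 → s = 24.0000
seg 2 [161.4°–186.4°] uniform, h=9: θ=180.2° here. β=18.8, B=25. 9·18.8/25 = 6.7680 → s = 30.7680
radial distance = base radius + s = 44 + 30.7680 = 74.7680

74.7680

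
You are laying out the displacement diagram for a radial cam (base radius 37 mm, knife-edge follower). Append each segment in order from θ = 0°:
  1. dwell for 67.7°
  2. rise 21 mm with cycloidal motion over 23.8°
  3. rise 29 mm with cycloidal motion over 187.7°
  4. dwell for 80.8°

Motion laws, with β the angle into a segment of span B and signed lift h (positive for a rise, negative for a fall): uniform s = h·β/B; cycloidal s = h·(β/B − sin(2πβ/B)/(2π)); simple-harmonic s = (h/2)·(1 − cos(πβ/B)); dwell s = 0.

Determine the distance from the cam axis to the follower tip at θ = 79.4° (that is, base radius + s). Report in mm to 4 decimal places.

seg 1 [0°–67.7°] dwell: s stays 0.0000
seg 2 [67.7°–91.5°] cycloidal, h=21: θ=79.4° here. β=11.7, B=23.8. 21·(0.4916 − sin(2π·0.4916)/(2π)) = 10.1471 → s = 10.1471
radial distance = base radius + s = 37 + 10.1471 = 47.1471

47.1471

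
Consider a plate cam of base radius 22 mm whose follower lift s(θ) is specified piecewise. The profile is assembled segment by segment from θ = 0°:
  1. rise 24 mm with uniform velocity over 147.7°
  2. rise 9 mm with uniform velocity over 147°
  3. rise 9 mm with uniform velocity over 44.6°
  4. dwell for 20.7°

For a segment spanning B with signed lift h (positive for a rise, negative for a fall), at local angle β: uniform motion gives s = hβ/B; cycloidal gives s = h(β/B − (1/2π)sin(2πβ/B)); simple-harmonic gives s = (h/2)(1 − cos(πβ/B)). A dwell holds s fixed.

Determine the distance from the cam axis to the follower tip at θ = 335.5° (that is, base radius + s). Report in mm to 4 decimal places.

seg 1 [0°–147.7°] uniform, h=24: full span → s += 24 → s = 24.0000
seg 2 [147.7°–294.7°] uniform, h=9: full span → s += 9 → s = 33.0000
seg 3 [294.7°–339.3°] uniform, h=9: θ=335.5° here. β=40.8, B=44.6. 9·40.8/44.6 = 8.2332 → s = 41.2332
radial distance = base radius + s = 22 + 41.2332 = 63.2332

63.2332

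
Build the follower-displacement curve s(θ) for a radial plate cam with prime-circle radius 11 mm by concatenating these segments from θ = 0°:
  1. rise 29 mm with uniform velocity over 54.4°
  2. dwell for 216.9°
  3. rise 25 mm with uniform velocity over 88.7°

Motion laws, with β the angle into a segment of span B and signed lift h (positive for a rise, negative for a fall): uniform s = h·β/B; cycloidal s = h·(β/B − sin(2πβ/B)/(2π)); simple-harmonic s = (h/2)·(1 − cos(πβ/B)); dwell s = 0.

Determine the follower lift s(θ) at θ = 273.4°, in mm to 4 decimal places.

seg 1 [0°–54.4°] uniform, h=29: full span → s += 29 → s = 29.0000
seg 2 [54.4°–271.3°] dwell: s stays 29.0000
seg 3 [271.3°–360°] uniform, h=25: θ=273.4° here. β=2.1, B=88.7. 25·2.1/88.7 = 0.5919 → s = 29.5919

29.5919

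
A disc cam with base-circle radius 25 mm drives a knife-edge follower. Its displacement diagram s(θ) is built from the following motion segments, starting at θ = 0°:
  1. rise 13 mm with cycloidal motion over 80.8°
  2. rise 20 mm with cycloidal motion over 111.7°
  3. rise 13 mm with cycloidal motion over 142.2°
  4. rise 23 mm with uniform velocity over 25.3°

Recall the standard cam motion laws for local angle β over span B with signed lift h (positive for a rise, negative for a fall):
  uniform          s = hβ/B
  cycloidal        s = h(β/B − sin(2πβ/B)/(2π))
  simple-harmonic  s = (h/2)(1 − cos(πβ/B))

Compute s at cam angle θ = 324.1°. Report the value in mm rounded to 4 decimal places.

seg 1 [0°–80.8°] cycloidal, h=13: full span → s += 13 → s = 13.0000
seg 2 [80.8°–192.5°] cycloidal, h=20: full span → s += 20 → s = 33.0000
seg 3 [192.5°–334.7°] cycloidal, h=13: θ=324.1° here. β=131.6, B=142.2. 13·(0.9255 − sin(2π·0.9255)/(2π)) = 12.9650 → s = 45.9650

45.9650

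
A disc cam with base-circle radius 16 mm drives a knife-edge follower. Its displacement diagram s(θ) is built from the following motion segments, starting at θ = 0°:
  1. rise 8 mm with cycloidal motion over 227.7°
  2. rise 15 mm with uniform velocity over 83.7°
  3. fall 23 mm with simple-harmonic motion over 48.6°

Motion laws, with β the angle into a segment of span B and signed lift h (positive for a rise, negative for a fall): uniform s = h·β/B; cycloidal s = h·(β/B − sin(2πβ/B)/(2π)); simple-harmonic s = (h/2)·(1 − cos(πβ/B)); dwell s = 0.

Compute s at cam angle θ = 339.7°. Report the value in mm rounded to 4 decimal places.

seg 1 [0°–227.7°] cycloidal, h=8: full span → s += 8 → s = 8.0000
seg 2 [227.7°–311.4°] uniform, h=15: full span → s += 15 → s = 23.0000
seg 3 [311.4°–360°] simple-harmonic, h=-23: θ=339.7° here. β=28.3, B=48.6. -23/2·(1 − cos(π·0.5823)) = -14.4405 → s = 8.5595

8.5595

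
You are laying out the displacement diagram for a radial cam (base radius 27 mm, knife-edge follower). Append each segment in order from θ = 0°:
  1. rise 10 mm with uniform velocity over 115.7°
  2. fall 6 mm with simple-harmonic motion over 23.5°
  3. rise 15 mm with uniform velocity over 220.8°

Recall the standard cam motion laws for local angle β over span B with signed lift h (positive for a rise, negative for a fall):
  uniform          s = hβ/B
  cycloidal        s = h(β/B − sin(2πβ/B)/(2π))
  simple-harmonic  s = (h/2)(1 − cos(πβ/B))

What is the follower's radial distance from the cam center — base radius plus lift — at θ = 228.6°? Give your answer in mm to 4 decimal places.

seg 1 [0°–115.7°] uniform, h=10: full span → s += 10 → s = 10.0000
seg 2 [115.7°–139.2°] simple-harmonic, h=-6: full span → s += -6 → s = 4.0000
seg 3 [139.2°–360°] uniform, h=15: θ=228.6° here. β=89.4, B=220.8. 15·89.4/220.8 = 6.0734 → s = 10.0734
radial distance = base radius + s = 27 + 10.0734 = 37.0734

37.0734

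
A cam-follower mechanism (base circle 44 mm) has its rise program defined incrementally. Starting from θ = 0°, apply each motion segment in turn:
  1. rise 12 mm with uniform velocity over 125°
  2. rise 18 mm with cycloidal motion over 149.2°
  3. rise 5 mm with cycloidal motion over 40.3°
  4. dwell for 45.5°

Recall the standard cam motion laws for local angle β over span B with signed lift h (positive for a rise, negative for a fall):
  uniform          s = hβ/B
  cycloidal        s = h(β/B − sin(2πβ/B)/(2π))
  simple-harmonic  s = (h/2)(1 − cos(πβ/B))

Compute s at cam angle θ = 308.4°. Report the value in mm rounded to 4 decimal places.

seg 1 [0°–125°] uniform, h=12: full span → s += 12 → s = 12.0000
seg 2 [125°–274.2°] cycloidal, h=18: full span → s += 18 → s = 30.0000
seg 3 [274.2°–314.5°] cycloidal, h=5: θ=308.4° here. β=34.2, B=40.3. 5·(0.8486 − sin(2π·0.8486)/(2π)) = 4.8910 → s = 34.8910

34.8910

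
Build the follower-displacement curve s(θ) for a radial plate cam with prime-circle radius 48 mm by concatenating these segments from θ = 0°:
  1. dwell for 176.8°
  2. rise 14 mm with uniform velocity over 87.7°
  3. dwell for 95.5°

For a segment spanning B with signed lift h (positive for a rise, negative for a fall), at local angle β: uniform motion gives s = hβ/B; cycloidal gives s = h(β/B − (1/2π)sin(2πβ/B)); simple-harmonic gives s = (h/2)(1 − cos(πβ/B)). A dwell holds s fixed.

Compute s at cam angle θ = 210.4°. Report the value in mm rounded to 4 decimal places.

seg 1 [0°–176.8°] dwell: s stays 0.0000
seg 2 [176.8°–264.5°] uniform, h=14: θ=210.4° here. β=33.6, B=87.7. 14·33.6/87.7 = 5.3637 → s = 5.3637

5.3637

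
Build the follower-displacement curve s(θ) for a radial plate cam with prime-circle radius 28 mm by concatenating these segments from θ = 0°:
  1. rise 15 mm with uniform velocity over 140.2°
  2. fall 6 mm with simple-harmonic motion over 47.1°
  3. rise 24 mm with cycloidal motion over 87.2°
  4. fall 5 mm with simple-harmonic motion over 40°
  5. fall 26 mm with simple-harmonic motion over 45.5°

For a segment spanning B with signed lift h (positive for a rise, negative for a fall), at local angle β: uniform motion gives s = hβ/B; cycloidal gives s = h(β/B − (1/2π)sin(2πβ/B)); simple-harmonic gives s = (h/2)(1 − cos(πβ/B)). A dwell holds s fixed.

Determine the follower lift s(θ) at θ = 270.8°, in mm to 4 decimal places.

seg 1 [0°–140.2°] uniform, h=15: full span → s += 15 → s = 15.0000
seg 2 [140.2°–187.3°] simple-harmonic, h=-6: full span → s += -6 → s = 9.0000
seg 3 [187.3°–274.5°] cycloidal, h=24: θ=270.8° here. β=83.5, B=87.2. 24·(0.9576 − sin(2π·0.9576)/(2π)) = 23.9880 → s = 32.9880

32.9880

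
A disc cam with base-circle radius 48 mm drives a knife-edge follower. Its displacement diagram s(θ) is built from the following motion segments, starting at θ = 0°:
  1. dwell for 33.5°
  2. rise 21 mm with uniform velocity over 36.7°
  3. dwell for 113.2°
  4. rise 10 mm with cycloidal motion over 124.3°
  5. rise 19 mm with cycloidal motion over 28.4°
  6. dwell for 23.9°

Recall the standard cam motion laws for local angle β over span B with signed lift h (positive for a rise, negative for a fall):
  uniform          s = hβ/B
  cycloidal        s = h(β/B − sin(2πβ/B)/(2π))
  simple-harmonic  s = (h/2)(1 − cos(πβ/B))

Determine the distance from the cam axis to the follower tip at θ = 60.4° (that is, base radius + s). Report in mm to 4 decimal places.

seg 1 [0°–33.5°] dwell: s stays 0.0000
seg 2 [33.5°–70.2°] uniform, h=21: θ=60.4° here. β=26.9, B=36.7. 21·26.9/36.7 = 15.3924 → s = 15.3924
radial distance = base radius + s = 48 + 15.3924 = 63.3924

63.3924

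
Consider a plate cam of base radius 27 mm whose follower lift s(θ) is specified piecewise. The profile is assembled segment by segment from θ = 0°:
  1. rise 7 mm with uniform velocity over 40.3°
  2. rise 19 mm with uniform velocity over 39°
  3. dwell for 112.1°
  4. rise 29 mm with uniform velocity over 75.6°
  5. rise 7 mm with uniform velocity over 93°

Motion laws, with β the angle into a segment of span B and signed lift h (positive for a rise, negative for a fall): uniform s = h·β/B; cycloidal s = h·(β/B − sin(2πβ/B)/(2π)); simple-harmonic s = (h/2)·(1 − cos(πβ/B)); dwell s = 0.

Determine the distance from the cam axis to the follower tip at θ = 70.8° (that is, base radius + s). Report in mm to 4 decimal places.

seg 1 [0°–40.3°] uniform, h=7: full span → s += 7 → s = 7.0000
seg 2 [40.3°–79.3°] uniform, h=19: θ=70.8° here. β=30.5, B=39. 19·30.5/39 = 14.8590 → s = 21.8590
radial distance = base radius + s = 27 + 21.8590 = 48.8590

48.8590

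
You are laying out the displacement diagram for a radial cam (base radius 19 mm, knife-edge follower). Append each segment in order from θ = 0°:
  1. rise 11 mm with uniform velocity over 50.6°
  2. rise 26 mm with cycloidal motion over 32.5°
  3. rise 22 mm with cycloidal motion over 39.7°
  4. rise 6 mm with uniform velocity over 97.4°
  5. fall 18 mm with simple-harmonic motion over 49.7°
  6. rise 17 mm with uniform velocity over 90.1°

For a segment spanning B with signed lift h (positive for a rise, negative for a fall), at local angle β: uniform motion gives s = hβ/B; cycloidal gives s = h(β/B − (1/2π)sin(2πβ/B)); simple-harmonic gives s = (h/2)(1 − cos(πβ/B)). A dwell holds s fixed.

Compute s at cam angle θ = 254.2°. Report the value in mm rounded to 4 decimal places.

seg 1 [0°–50.6°] uniform, h=11: full span → s += 11 → s = 11.0000
seg 2 [50.6°–83.1°] cycloidal, h=26: full span → s += 26 → s = 37.0000
seg 3 [83.1°–122.8°] cycloidal, h=22: full span → s += 22 → s = 59.0000
seg 4 [122.8°–220.2°] uniform, h=6: full span → s += 6 → s = 65.0000
seg 5 [220.2°–269.9°] simple-harmonic, h=-18: θ=254.2° here. β=34, B=49.7. -18/2·(1 − cos(π·0.6841)) = -13.9200 → s = 51.0800

51.0800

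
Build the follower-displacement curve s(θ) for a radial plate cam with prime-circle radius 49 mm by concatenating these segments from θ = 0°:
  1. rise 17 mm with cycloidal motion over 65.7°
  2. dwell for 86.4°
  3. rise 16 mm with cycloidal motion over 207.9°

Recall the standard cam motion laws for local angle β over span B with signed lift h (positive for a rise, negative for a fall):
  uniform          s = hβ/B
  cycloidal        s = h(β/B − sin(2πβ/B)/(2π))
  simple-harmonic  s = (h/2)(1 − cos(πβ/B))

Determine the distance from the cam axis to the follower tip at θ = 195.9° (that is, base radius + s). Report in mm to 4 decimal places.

seg 1 [0°–65.7°] cycloidal, h=17: full span → s += 17 → s = 17.0000
seg 2 [65.7°–152.1°] dwell: s stays 17.0000
seg 3 [152.1°–360°] cycloidal, h=16: θ=195.9° here. β=43.8, B=207.9. 16·(0.2107 − sin(2π·0.2107)/(2π)) = 0.9017 → s = 17.9017
radial distance = base radius + s = 49 + 17.9017 = 66.9017

66.9017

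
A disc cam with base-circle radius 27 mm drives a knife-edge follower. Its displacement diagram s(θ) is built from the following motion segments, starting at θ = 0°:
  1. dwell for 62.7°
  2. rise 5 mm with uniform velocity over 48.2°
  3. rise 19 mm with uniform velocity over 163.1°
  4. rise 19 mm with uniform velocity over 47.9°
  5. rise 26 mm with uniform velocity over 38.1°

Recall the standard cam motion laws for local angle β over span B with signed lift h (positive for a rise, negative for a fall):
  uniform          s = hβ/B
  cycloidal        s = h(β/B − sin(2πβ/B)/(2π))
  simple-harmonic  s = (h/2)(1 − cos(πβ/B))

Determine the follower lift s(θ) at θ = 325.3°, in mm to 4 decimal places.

seg 1 [0°–62.7°] dwell: s stays 0.0000
seg 2 [62.7°–110.9°] uniform, h=5: full span → s += 5 → s = 5.0000
seg 3 [110.9°–274°] uniform, h=19: full span → s += 19 → s = 24.0000
seg 4 [274°–321.9°] uniform, h=19: full span → s += 19 → s = 43.0000
seg 5 [321.9°–360°] uniform, h=26: θ=325.3° here. β=3.4, B=38.1. 26·3.4/38.1 = 2.3202 → s = 45.3202

45.3202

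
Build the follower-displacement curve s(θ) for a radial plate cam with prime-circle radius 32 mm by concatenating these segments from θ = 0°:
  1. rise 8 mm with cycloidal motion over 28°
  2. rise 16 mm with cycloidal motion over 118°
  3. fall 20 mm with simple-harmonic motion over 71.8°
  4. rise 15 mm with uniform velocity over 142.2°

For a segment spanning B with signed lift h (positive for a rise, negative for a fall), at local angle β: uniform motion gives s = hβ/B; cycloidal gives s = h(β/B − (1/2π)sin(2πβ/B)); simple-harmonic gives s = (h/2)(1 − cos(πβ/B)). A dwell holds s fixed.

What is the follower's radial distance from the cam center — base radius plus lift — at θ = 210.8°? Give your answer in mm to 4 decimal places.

seg 1 [0°–28°] cycloidal, h=8: full span → s += 8 → s = 8.0000
seg 2 [28°–146°] cycloidal, h=16: full span → s += 16 → s = 24.0000
seg 3 [146°–217.8°] simple-harmonic, h=-20: θ=210.8° here. β=64.8, B=71.8. -20/2·(1 − cos(π·0.9025)) = -19.5346 → s = 4.4654
radial distance = base radius + s = 32 + 4.4654 = 36.4654

36.4654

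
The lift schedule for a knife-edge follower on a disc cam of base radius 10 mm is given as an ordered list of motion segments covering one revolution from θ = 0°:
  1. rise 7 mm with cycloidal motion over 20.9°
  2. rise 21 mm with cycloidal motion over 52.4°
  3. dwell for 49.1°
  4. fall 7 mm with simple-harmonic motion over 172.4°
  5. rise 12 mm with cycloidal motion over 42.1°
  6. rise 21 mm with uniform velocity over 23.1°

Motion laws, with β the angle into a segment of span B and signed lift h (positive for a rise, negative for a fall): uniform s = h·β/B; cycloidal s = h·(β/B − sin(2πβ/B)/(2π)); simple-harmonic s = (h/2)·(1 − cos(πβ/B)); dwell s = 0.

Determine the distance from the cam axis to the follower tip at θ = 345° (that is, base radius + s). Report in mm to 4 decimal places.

seg 1 [0°–20.9°] cycloidal, h=7: full span → s += 7 → s = 7.0000
seg 2 [20.9°–73.3°] cycloidal, h=21: full span → s += 21 → s = 28.0000
seg 3 [73.3°–122.4°] dwell: s stays 28.0000
seg 4 [122.4°–294.8°] simple-harmonic, h=-7: full span → s += -7 → s = 21.0000
seg 5 [294.8°–336.9°] cycloidal, h=12: full span → s += 12 → s = 33.0000
seg 6 [336.9°–360°] uniform, h=21: θ=345° here. β=8.1, B=23.1. 21·8.1/23.1 = 7.3636 → s = 40.3636
radial distance = base radius + s = 10 + 40.3636 = 50.3636

50.3636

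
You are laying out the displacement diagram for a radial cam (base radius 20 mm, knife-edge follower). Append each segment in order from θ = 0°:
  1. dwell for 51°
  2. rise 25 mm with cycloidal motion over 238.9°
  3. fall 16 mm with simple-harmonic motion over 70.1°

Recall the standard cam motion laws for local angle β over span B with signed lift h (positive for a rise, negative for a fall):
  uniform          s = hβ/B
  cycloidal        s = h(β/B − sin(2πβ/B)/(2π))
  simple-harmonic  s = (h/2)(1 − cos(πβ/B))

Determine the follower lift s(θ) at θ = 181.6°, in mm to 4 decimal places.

seg 1 [0°–51°] dwell: s stays 0.0000
seg 2 [51°–289.9°] cycloidal, h=25: θ=181.6° here. β=130.6, B=238.9. 25·(0.5467 − sin(2π·0.5467)/(2π)) = 14.8170 → s = 14.8170

14.8170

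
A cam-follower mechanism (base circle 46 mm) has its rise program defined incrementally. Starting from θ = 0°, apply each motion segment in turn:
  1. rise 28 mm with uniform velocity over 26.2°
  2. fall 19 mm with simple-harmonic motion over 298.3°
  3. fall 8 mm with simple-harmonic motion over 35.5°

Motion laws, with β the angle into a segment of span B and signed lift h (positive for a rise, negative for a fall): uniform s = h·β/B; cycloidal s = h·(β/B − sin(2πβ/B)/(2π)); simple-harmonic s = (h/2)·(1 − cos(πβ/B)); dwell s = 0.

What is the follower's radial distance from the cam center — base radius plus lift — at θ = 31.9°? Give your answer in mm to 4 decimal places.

seg 1 [0°–26.2°] uniform, h=28: full span → s += 28 → s = 28.0000
seg 2 [26.2°–324.5°] simple-harmonic, h=-19: θ=31.9° here. β=5.7, B=298.3. -19/2·(1 − cos(π·0.0191)) = -0.0171 → s = 27.9829
radial distance = base radius + s = 46 + 27.9829 = 73.9829

73.9829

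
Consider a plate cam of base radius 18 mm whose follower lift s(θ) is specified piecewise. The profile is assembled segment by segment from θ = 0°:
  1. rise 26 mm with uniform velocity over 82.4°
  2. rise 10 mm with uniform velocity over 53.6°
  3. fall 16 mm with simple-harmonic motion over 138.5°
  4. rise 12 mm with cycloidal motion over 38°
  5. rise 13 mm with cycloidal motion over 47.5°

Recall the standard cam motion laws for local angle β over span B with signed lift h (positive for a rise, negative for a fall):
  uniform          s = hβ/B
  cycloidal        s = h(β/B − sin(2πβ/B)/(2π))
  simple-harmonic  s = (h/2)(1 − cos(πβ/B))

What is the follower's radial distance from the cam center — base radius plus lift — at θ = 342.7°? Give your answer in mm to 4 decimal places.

seg 1 [0°–82.4°] uniform, h=26: full span → s += 26 → s = 26.0000
seg 2 [82.4°–136°] uniform, h=10: full span → s += 10 → s = 36.0000
seg 3 [136°–274.5°] simple-harmonic, h=-16: full span → s += -16 → s = 20.0000
seg 4 [274.5°–312.5°] cycloidal, h=12: full span → s += 12 → s = 32.0000
seg 5 [312.5°–360°] cycloidal, h=13: θ=342.7° here. β=30.2, B=47.5. 13·(0.6358 − sin(2π·0.6358)/(2π)) = 9.8240 → s = 41.8240
radial distance = base radius + s = 18 + 41.8240 = 59.8240

59.8240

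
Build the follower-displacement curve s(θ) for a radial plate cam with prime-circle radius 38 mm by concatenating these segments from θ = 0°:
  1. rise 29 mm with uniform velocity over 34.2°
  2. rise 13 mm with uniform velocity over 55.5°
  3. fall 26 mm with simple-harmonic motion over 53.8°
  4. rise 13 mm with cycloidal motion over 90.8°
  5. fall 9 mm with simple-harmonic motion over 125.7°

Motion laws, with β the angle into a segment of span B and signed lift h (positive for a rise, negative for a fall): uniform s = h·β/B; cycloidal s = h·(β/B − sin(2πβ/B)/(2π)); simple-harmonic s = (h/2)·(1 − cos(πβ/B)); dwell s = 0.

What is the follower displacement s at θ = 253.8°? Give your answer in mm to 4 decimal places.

seg 1 [0°–34.2°] uniform, h=29: full span → s += 29 → s = 29.0000
seg 2 [34.2°–89.7°] uniform, h=13: full span → s += 13 → s = 42.0000
seg 3 [89.7°–143.5°] simple-harmonic, h=-26: full span → s += -26 → s = 16.0000
seg 4 [143.5°–234.3°] cycloidal, h=13: full span → s += 13 → s = 29.0000
seg 5 [234.3°–360°] simple-harmonic, h=-9: θ=253.8° here. β=19.5, B=125.7. -9/2·(1 − cos(π·0.1551)) = -0.5239 → s = 28.4761

28.4761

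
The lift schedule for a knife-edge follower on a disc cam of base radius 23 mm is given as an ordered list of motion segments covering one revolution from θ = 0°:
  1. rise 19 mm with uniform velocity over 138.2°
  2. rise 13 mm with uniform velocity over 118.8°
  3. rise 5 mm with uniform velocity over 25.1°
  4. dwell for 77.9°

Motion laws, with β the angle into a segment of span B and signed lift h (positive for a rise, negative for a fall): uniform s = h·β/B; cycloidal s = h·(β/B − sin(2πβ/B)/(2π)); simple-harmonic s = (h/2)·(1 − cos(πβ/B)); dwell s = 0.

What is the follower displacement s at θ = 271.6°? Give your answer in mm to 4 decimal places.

seg 1 [0°–138.2°] uniform, h=19: full span → s += 19 → s = 19.0000
seg 2 [138.2°–257°] uniform, h=13: full span → s += 13 → s = 32.0000
seg 3 [257°–282.1°] uniform, h=5: θ=271.6° here. β=14.6, B=25.1. 5·14.6/25.1 = 2.9084 → s = 34.9084

34.9084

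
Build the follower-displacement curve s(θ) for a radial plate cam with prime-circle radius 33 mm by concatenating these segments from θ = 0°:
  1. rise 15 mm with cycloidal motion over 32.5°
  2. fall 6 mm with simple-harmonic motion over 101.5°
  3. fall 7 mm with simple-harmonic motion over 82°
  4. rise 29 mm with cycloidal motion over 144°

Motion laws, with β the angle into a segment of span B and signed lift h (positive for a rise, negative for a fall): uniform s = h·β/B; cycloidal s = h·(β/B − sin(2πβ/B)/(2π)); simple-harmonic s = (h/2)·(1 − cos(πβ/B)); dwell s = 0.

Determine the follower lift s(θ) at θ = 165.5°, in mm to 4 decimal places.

seg 1 [0°–32.5°] cycloidal, h=15: full span → s += 15 → s = 15.0000
seg 2 [32.5°–134°] simple-harmonic, h=-6: full span → s += -6 → s = 9.0000
seg 3 [134°–216°] simple-harmonic, h=-7: θ=165.5° here. β=31.5, B=82. -7/2·(1 − cos(π·0.3841)) = -2.2541 → s = 6.7459

6.7459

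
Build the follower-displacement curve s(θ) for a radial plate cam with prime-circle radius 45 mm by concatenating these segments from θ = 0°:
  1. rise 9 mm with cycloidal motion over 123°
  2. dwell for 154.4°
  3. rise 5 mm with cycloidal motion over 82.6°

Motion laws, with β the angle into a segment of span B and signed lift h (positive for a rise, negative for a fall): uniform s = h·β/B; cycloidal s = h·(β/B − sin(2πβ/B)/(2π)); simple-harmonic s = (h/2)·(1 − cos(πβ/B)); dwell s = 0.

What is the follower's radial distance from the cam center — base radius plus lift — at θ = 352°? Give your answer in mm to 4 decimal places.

seg 1 [0°–123°] cycloidal, h=9: full span → s += 9 → s = 9.0000
seg 2 [123°–277.4°] dwell: s stays 9.0000
seg 3 [277.4°–360°] cycloidal, h=5: θ=352° here. β=74.6, B=82.6. 5·(0.9031 − sin(2π·0.9031)/(2π)) = 4.9707 → s = 13.9707
radial distance = base radius + s = 45 + 13.9707 = 58.9707

58.9707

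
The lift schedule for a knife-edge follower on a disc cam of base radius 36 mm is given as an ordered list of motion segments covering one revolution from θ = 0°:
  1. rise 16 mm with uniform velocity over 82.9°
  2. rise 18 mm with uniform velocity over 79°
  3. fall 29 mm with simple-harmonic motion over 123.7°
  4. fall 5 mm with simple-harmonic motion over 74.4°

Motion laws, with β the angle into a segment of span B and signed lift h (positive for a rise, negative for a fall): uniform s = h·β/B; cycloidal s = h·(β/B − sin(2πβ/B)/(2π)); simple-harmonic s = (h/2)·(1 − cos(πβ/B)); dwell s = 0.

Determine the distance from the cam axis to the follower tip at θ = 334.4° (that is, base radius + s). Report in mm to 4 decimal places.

seg 1 [0°–82.9°] uniform, h=16: full span → s += 16 → s = 16.0000
seg 2 [82.9°–161.9°] uniform, h=18: full span → s += 18 → s = 34.0000
seg 3 [161.9°–285.6°] simple-harmonic, h=-29: full span → s += -29 → s = 5.0000
seg 4 [285.6°–360°] simple-harmonic, h=-5: θ=334.4° here. β=48.8, B=74.4. -5/2·(1 − cos(π·0.6559)) = -3.6762 → s = 1.3238
radial distance = base radius + s = 36 + 1.3238 = 37.3238

37.3238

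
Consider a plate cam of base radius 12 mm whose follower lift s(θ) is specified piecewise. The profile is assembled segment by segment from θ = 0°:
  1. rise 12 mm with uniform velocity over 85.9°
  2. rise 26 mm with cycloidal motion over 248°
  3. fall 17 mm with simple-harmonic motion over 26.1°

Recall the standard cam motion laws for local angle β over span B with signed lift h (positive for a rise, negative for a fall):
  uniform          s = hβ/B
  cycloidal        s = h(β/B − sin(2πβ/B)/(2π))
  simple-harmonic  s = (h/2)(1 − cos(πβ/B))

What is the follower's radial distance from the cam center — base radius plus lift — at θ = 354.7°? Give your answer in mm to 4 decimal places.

seg 1 [0°–85.9°] uniform, h=12: full span → s += 12 → s = 12.0000
seg 2 [85.9°–333.9°] cycloidal, h=26: full span → s += 26 → s = 38.0000
seg 3 [333.9°–360°] simple-harmonic, h=-17: θ=354.7° here. β=20.8, B=26.1. -17/2·(1 − cos(π·0.7969)) = -15.3282 → s = 22.6718
radial distance = base radius + s = 12 + 22.6718 = 34.6718

34.6718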